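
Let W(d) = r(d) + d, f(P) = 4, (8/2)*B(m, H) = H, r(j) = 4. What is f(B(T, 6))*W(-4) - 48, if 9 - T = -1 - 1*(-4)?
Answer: -48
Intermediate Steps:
T = 6 (T = 9 - (-1 - 1*(-4)) = 9 - (-1 + 4) = 9 - 1*3 = 9 - 3 = 6)
B(m, H) = H/4
W(d) = 4 + d
f(B(T, 6))*W(-4) - 48 = 4*(4 - 4) - 48 = 4*0 - 48 = 0 - 48 = -48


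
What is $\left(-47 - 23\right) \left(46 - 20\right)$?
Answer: $-1820$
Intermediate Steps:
$\left(-47 - 23\right) \left(46 - 20\right) = \left(-47 - 23\right) 26 = \left(-70\right) 26 = -1820$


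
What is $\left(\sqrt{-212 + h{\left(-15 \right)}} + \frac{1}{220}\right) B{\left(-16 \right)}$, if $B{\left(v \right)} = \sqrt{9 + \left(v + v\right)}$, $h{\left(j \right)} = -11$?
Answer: $- \sqrt{5129} + \frac{i \sqrt{23}}{220} \approx -71.617 + 0.021799 i$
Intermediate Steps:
$B{\left(v \right)} = \sqrt{9 + 2 v}$
$\left(\sqrt{-212 + h{\left(-15 \right)}} + \frac{1}{220}\right) B{\left(-16 \right)} = \left(\sqrt{-212 - 11} + \frac{1}{220}\right) \sqrt{9 + 2 \left(-16\right)} = \left(\sqrt{-223} + \frac{1}{220}\right) \sqrt{9 - 32} = \left(i \sqrt{223} + \frac{1}{220}\right) \sqrt{-23} = \left(\frac{1}{220} + i \sqrt{223}\right) i \sqrt{23} = i \sqrt{23} \left(\frac{1}{220} + i \sqrt{223}\right)$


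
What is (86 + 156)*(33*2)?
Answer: 15972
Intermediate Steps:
(86 + 156)*(33*2) = 242*66 = 15972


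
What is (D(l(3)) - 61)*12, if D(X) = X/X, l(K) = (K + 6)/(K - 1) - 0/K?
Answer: -720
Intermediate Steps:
l(K) = (6 + K)/(-1 + K) (l(K) = (6 + K)/(-1 + K) - 1*0 = (6 + K)/(-1 + K) + 0 = (6 + K)/(-1 + K))
D(X) = 1
(D(l(3)) - 61)*12 = (1 - 61)*12 = -60*12 = -720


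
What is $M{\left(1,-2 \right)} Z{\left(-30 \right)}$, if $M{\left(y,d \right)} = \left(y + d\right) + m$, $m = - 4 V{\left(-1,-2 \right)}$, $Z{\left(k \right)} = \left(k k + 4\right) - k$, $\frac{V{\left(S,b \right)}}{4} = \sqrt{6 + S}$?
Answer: $-934 - 14944 \sqrt{5} \approx -34350.0$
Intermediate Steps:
$V{\left(S,b \right)} = 4 \sqrt{6 + S}$
$Z{\left(k \right)} = 4 + k^{2} - k$ ($Z{\left(k \right)} = \left(k^{2} + 4\right) - k = \left(4 + k^{2}\right) - k = 4 + k^{2} - k$)
$m = - 16 \sqrt{5}$ ($m = - 4 \cdot 4 \sqrt{6 - 1} = - 4 \cdot 4 \sqrt{5} = - 16 \sqrt{5} \approx -35.777$)
$M{\left(y,d \right)} = d + y - 16 \sqrt{5}$ ($M{\left(y,d \right)} = \left(y + d\right) - 16 \sqrt{5} = \left(d + y\right) - 16 \sqrt{5} = d + y - 16 \sqrt{5}$)
$M{\left(1,-2 \right)} Z{\left(-30 \right)} = \left(-2 + 1 - 16 \sqrt{5}\right) \left(4 + \left(-30\right)^{2} - -30\right) = \left(-1 - 16 \sqrt{5}\right) \left(4 + 900 + 30\right) = \left(-1 - 16 \sqrt{5}\right) 934 = -934 - 14944 \sqrt{5}$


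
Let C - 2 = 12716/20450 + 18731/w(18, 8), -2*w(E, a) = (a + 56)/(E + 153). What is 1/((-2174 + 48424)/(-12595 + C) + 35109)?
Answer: 36870911369/1294485694254221 ≈ 2.8483e-5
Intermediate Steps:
w(E, a) = -(56 + a)/(2*(153 + E)) (w(E, a) = -(a + 56)/(2*(E + 153)) = -(56 + a)/(2*(153 + E)))
C = -32749827369/327200 (C = 2 + (12716/20450 + 18731/(((-56 - 1*8)/(2*(153 + 18))))) = 2 + (12716*(1/20450) + 18731/(((1/2)*(-56 - 8)/171))) = 2 + (6358/10225 + 18731/(((1/2)*(1/171)*(-64)))) = 2 + (6358/10225 + 18731/(-32/171)) = 2 + (6358/10225 + 18731*(-171/32)) = 2 + (6358/10225 - 3203001/32) = 2 - 32750481769/327200 = -32749827369/327200 ≈ -1.0009e+5)
1/((-2174 + 48424)/(-12595 + C) + 35109) = 1/((-2174 + 48424)/(-12595 - 32749827369/327200) + 35109) = 1/(46250/(-36870911369/327200) + 35109) = 1/(46250*(-327200/36870911369) + 35109) = 1/(-15133000000/36870911369 + 35109) = 1/(1294485694254221/36870911369) = 36870911369/1294485694254221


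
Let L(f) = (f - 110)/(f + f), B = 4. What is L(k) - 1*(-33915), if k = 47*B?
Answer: 6376059/188 ≈ 33915.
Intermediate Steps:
k = 188 (k = 47*4 = 188)
L(f) = (-110 + f)/(2*f) (L(f) = (-110 + f)/((2*f)) = (-110 + f)*(1/(2*f)) = (-110 + f)/(2*f))
L(k) - 1*(-33915) = (1/2)*(-110 + 188)/188 - 1*(-33915) = (1/2)*(1/188)*78 + 33915 = 39/188 + 33915 = 6376059/188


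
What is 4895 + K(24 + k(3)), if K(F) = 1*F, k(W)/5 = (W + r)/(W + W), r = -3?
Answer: 4919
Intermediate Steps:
k(W) = 5*(-3 + W)/(2*W) (k(W) = 5*((W - 3)/(W + W)) = 5*((-3 + W)/((2*W))) = 5*((-3 + W)*(1/(2*W))) = 5*((-3 + W)/(2*W)) = 5*(-3 + W)/(2*W))
K(F) = F
4895 + K(24 + k(3)) = 4895 + (24 + (5/2)*(-3 + 3)/3) = 4895 + (24 + (5/2)*(1/3)*0) = 4895 + (24 + 0) = 4895 + 24 = 4919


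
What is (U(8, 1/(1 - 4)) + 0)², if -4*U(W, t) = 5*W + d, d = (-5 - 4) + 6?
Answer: 1369/16 ≈ 85.563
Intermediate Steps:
d = -3 (d = -9 + 6 = -3)
U(W, t) = ¾ - 5*W/4 (U(W, t) = -(5*W - 3)/4 = -(-3 + 5*W)/4 = ¾ - 5*W/4)
(U(8, 1/(1 - 4)) + 0)² = ((¾ - 5/4*8) + 0)² = ((¾ - 10) + 0)² = (-37/4 + 0)² = (-37/4)² = 1369/16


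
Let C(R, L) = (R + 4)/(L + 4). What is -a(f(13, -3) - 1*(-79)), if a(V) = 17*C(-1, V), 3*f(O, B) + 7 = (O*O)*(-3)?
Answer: 153/265 ≈ 0.57736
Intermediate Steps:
f(O, B) = -7/3 - O² (f(O, B) = -7/3 + ((O*O)*(-3))/3 = -7/3 + (O²*(-3))/3 = -7/3 + (-3*O²)/3 = -7/3 - O²)
C(R, L) = (4 + R)/(4 + L)
a(V) = 51/(4 + V) (a(V) = 17*((4 - 1)/(4 + V)) = 17*(3/(4 + V)) = 51/(4 + V))
-a(f(13, -3) - 1*(-79)) = -51/(4 + ((-7/3 - 1*13²) - 1*(-79))) = -51/(4 + ((-7/3 - 1*169) + 79)) = -51/(4 + ((-7/3 - 169) + 79)) = -51/(4 + (-514/3 + 79)) = -51/(4 - 277/3) = -51/(-265/3) = -51*(-3)/265 = -1*(-153/265) = 153/265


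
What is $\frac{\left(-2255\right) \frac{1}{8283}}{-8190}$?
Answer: $\frac{41}{1233414} \approx 3.3241 \cdot 10^{-5}$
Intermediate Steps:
$\frac{\left(-2255\right) \frac{1}{8283}}{-8190} = \left(-2255\right) \frac{1}{8283} \left(- \frac{1}{8190}\right) = \left(- \frac{205}{753}\right) \left(- \frac{1}{8190}\right) = \frac{41}{1233414}$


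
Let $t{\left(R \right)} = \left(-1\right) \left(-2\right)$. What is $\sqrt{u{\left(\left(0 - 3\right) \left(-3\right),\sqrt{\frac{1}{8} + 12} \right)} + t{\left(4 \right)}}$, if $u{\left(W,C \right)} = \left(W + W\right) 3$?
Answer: $2 \sqrt{14} \approx 7.4833$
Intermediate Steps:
$u{\left(W,C \right)} = 6 W$ ($u{\left(W,C \right)} = 2 W 3 = 6 W$)
$t{\left(R \right)} = 2$
$\sqrt{u{\left(\left(0 - 3\right) \left(-3\right),\sqrt{\frac{1}{8} + 12} \right)} + t{\left(4 \right)}} = \sqrt{6 \left(0 - 3\right) \left(-3\right) + 2} = \sqrt{6 \left(\left(-3\right) \left(-3\right)\right) + 2} = \sqrt{6 \cdot 9 + 2} = \sqrt{54 + 2} = \sqrt{56} = 2 \sqrt{14}$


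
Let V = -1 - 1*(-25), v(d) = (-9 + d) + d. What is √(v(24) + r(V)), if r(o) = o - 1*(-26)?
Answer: √89 ≈ 9.4340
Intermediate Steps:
v(d) = -9 + 2*d
V = 24 (V = -1 + 25 = 24)
r(o) = 26 + o (r(o) = o + 26 = 26 + o)
√(v(24) + r(V)) = √((-9 + 2*24) + (26 + 24)) = √((-9 + 48) + 50) = √(39 + 50) = √89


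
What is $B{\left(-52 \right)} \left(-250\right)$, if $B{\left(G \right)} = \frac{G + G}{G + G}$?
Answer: $-250$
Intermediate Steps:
$B{\left(G \right)} = 1$ ($B{\left(G \right)} = \frac{2 G}{2 G} = 2 G \frac{1}{2 G} = 1$)
$B{\left(-52 \right)} \left(-250\right) = 1 \left(-250\right) = -250$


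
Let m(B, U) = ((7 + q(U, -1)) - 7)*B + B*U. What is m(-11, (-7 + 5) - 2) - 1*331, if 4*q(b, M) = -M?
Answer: -1159/4 ≈ -289.75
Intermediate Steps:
q(b, M) = -M/4 (q(b, M) = (-M)/4 = -M/4)
m(B, U) = B/4 + B*U (m(B, U) = ((7 - ¼*(-1)) - 7)*B + B*U = ((7 + ¼) - 7)*B + B*U = (29/4 - 7)*B + B*U = B/4 + B*U)
m(-11, (-7 + 5) - 2) - 1*331 = -11*(¼ + ((-7 + 5) - 2)) - 1*331 = -11*(¼ + (-2 - 2)) - 331 = -11*(¼ - 4) - 331 = -11*(-15/4) - 331 = 165/4 - 331 = -1159/4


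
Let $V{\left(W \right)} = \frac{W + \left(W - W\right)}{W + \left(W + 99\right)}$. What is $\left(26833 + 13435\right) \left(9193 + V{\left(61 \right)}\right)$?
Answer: $\frac{81813059352}{221} \approx 3.7019 \cdot 10^{8}$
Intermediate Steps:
$V{\left(W \right)} = \frac{W}{99 + 2 W}$ ($V{\left(W \right)} = \frac{W + 0}{W + \left(99 + W\right)} = \frac{W}{99 + 2 W}$)
$\left(26833 + 13435\right) \left(9193 + V{\left(61 \right)}\right) = \left(26833 + 13435\right) \left(9193 + \frac{61}{99 + 2 \cdot 61}\right) = 40268 \left(9193 + \frac{61}{99 + 122}\right) = 40268 \left(9193 + \frac{61}{221}\right) = 40268 \cdot \frac{2031714}{221} = \frac{81813059352}{221}$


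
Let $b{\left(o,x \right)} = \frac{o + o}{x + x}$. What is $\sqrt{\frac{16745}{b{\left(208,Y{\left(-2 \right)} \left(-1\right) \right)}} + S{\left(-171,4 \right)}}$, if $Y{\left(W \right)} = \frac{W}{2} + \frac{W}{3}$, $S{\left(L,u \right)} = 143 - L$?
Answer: $\frac{\sqrt{10906779}}{156} \approx 21.17$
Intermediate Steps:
$Y{\left(W \right)} = \frac{5 W}{6}$ ($Y{\left(W \right)} = W \frac{1}{2} + W \frac{1}{3} = \frac{W}{2} + \frac{W}{3} = \frac{5 W}{6}$)
$b{\left(o,x \right)} = \frac{o}{x}$ ($b{\left(o,x \right)} = \frac{2 o}{2 x} = 2 o \frac{1}{2 x} = \frac{o}{x}$)
$\sqrt{\frac{16745}{b{\left(208,Y{\left(-2 \right)} \left(-1\right) \right)}} + S{\left(-171,4 \right)}} = \sqrt{\frac{16745}{208 \frac{1}{\frac{5}{6} \left(-2\right) \left(-1\right)}} + \left(143 - -171\right)} = \sqrt{\frac{16745}{208 \frac{1}{\left(- \frac{5}{3}\right) \left(-1\right)}} + \left(143 + 171\right)} = \sqrt{\frac{16745}{208 \frac{1}{\frac{5}{3}}} + 314} = \sqrt{\frac{16745}{208 \cdot \frac{3}{5}} + 314} = \sqrt{\frac{16745}{\frac{624}{5}} + 314} = \sqrt{16745 \cdot \frac{5}{624} + 314} = \sqrt{\frac{83725}{624} + 314} = \sqrt{\frac{279661}{624}} = \frac{\sqrt{10906779}}{156}$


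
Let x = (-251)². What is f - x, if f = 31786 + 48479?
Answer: 17264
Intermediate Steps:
x = 63001
f = 80265
f - x = 80265 - 1*63001 = 80265 - 63001 = 17264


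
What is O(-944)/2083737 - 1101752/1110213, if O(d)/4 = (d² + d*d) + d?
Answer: 1871617534744/771130635327 ≈ 2.4271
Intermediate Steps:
O(d) = 4*d + 8*d² (O(d) = 4*((d² + d*d) + d) = 4*((d² + d²) + d) = 4*(2*d² + d) = 4*(d + 2*d²) = 4*d + 8*d²)
O(-944)/2083737 - 1101752/1110213 = (4*(-944)*(1 + 2*(-944)))/2083737 - 1101752/1110213 = (4*(-944)*(1 - 1888))*(1/2083737) - 1101752*1/1110213 = (4*(-944)*(-1887))*(1/2083737) - 1101752/1110213 = 7125312*(1/2083737) - 1101752/1110213 = 2375104/694579 - 1101752/1110213 = 1871617534744/771130635327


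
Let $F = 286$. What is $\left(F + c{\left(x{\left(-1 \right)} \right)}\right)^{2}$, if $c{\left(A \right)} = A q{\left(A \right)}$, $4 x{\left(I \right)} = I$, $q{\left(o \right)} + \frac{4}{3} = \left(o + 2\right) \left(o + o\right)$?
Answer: $\frac{756745081}{9216} \approx 82112.0$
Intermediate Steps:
$q{\left(o \right)} = - \frac{4}{3} + 2 o \left(2 + o\right)$ ($q{\left(o \right)} = - \frac{4}{3} + \left(o + 2\right) \left(o + o\right) = - \frac{4}{3} + \left(2 + o\right) 2 o = - \frac{4}{3} + 2 o \left(2 + o\right)$)
$x{\left(I \right)} = \frac{I}{4}$
$c{\left(A \right)} = A \left(- \frac{4}{3} + 2 A^{2} + 4 A\right)$
$\left(F + c{\left(x{\left(-1 \right)} \right)}\right)^{2} = \left(286 + \frac{2 \cdot \frac{1}{4} \left(-1\right) \left(-2 + 3 \left(\frac{1}{4} \left(-1\right)\right)^{2} + 6 \cdot \frac{1}{4} \left(-1\right)\right)}{3}\right)^{2} = \left(286 + \frac{2}{3} \left(- \frac{1}{4}\right) \left(-2 + 3 \left(- \frac{1}{4}\right)^{2} + 6 \left(- \frac{1}{4}\right)\right)\right)^{2} = \left(286 + \frac{2}{3} \left(- \frac{1}{4}\right) \left(-2 + 3 \cdot \frac{1}{16} - \frac{3}{2}\right)\right)^{2} = \left(286 + \frac{2}{3} \left(- \frac{1}{4}\right) \left(-2 + \frac{3}{16} - \frac{3}{2}\right)\right)^{2} = \left(286 + \frac{2}{3} \left(- \frac{1}{4}\right) \left(- \frac{53}{16}\right)\right)^{2} = \left(286 + \frac{53}{96}\right)^{2} = \left(\frac{27509}{96}\right)^{2} = \frac{756745081}{9216}$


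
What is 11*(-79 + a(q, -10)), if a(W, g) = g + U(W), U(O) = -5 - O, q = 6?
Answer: -1100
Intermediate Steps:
a(W, g) = -5 + g - W (a(W, g) = g + (-5 - W) = -5 + g - W)
11*(-79 + a(q, -10)) = 11*(-79 + (-5 - 10 - 1*6)) = 11*(-79 + (-5 - 10 - 6)) = 11*(-79 - 21) = 11*(-100) = -1100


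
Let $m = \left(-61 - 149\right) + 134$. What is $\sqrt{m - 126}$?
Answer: $i \sqrt{202} \approx 14.213 i$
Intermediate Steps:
$m = -76$ ($m = -210 + 134 = -76$)
$\sqrt{m - 126} = \sqrt{-76 - 126} = \sqrt{-202} = i \sqrt{202}$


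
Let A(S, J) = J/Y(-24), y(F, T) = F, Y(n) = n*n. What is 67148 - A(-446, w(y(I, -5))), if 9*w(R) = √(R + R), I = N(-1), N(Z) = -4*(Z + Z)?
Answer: 87023807/1296 ≈ 67148.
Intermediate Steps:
Y(n) = n²
N(Z) = -8*Z
I = 8 (I = -8*(-1) = 8)
w(R) = √2*√R/9 (w(R) = √(R + R)/9 = √(2*R)/9 = (√2*√R)/9 = √2*√R/9)
A(S, J) = J/576 (A(S, J) = J/((-24)²) = J/576)
67148 - A(-446, w(y(I, -5))) = 67148 - √2*√8/9/576 = 67148 - √2*(2*√2)/9/576 = 67148 - 4/(576*9) = 67148 - 1*1/1296 = 67148 - 1/1296 = 87023807/1296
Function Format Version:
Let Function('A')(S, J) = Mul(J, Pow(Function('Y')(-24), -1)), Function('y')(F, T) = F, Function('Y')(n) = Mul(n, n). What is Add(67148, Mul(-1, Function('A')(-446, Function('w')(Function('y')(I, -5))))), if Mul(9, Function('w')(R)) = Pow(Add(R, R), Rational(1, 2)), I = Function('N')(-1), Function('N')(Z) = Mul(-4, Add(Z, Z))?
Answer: Rational(87023807, 1296) ≈ 67148.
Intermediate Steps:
Function('Y')(n) = Pow(n, 2)
Function('N')(Z) = Mul(-8, Z) (Function('N')(Z) = Mul(-4, Mul(2, Z)) = Mul(-8, Z))
I = 8 (I = Mul(-8, -1) = 8)
Function('w')(R) = Mul(Rational(1, 9), Pow(2, Rational(1, 2)), Pow(R, Rational(1, 2))) (Function('w')(R) = Mul(Rational(1, 9), Pow(Add(R, R), Rational(1, 2))) = Mul(Rational(1, 9), Pow(Mul(2, R), Rational(1, 2))) = Mul(Rational(1, 9), Mul(Pow(2, Rational(1, 2)), Pow(R, Rational(1, 2)))) = Mul(Rational(1, 9), Pow(2, Rational(1, 2)), Pow(R, Rational(1, 2))))
Function('A')(S, J) = Mul(Rational(1, 576), J) (Function('A')(S, J) = Mul(J, Pow(Pow(-24, 2), -1)) = Mul(J, Pow(576, -1)) = Mul(J, Rational(1, 576)) = Mul(Rational(1, 576), J))
Add(67148, Mul(-1, Function('A')(-446, Function('w')(Function('y')(I, -5))))) = Add(67148, Mul(-1, Mul(Rational(1, 576), Mul(Rational(1, 9), Pow(2, Rational(1, 2)), Pow(8, Rational(1, 2)))))) = Add(67148, Mul(-1, Mul(Rational(1, 576), Mul(Rational(1, 9), Pow(2, Rational(1, 2)), Mul(2, Pow(2, Rational(1, 2))))))) = Add(67148, Mul(-1, Mul(Rational(1, 576), Rational(4, 9)))) = Add(67148, Mul(-1, Rational(1, 1296))) = Add(67148, Rational(-1, 1296)) = Rational(87023807, 1296)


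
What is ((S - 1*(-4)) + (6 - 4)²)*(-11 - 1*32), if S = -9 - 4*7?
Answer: 1247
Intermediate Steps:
S = -37 (S = -9 - 28 = -37)
((S - 1*(-4)) + (6 - 4)²)*(-11 - 1*32) = ((-37 - 1*(-4)) + (6 - 4)²)*(-11 - 1*32) = ((-37 + 4) + 2²)*(-11 - 32) = (-33 + 4)*(-43) = -29*(-43) = 1247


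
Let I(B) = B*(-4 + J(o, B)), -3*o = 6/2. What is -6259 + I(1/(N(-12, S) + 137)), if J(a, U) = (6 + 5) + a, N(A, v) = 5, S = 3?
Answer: -444386/71 ≈ -6259.0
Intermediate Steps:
o = -1 (o = -2/2 = -1/3*3 = -1)
J(a, U) = 11 + a
I(B) = 6*B (I(B) = B*(-4 + (11 - 1)) = B*(-4 + 10) = B*6 = 6*B)
-6259 + I(1/(N(-12, S) + 137)) = -6259 + 6/(5 + 137) = -6259 + 6/142 = -6259 + 6*(1/142) = -6259 + 3/71 = -444386/71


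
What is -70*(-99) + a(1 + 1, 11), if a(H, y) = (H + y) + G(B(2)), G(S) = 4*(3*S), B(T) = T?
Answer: 6967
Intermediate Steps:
G(S) = 12*S
a(H, y) = 24 + H + y (a(H, y) = (H + y) + 12*2 = (H + y) + 24 = 24 + H + y)
-70*(-99) + a(1 + 1, 11) = -70*(-99) + (24 + (1 + 1) + 11) = 6930 + (24 + 2 + 11) = 6930 + 37 = 6967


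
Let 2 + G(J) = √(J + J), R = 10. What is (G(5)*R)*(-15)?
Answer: 300 - 150*√10 ≈ -174.34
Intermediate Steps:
G(J) = -2 + √2*√J (G(J) = -2 + √(J + J) = -2 + √(2*J) = -2 + √2*√J)
(G(5)*R)*(-15) = ((-2 + √2*√5)*10)*(-15) = ((-2 + √10)*10)*(-15) = (-20 + 10*√10)*(-15) = 300 - 150*√10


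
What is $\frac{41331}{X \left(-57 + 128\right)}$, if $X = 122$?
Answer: $\frac{41331}{8662} \approx 4.7715$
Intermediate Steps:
$\frac{41331}{X \left(-57 + 128\right)} = \frac{41331}{122 \left(-57 + 128\right)} = \frac{41331}{122 \cdot 71} = \frac{41331}{8662}$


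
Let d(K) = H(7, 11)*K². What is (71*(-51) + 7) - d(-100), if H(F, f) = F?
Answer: -73614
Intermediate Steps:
d(K) = 7*K²
(71*(-51) + 7) - d(-100) = (71*(-51) + 7) - 7*(-100)² = (-3621 + 7) - 7*10000 = -3614 - 1*70000 = -3614 - 70000 = -73614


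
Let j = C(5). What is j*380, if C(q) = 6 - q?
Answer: 380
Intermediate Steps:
j = 1 (j = 6 - 1*5 = 6 - 5 = 1)
j*380 = 1*380 = 380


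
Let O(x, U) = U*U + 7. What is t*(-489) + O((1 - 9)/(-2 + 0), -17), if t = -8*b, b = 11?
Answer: 43328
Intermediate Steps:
O(x, U) = 7 + U**2 (O(x, U) = U**2 + 7 = 7 + U**2)
t = -88 (t = -8*11 = -88)
t*(-489) + O((1 - 9)/(-2 + 0), -17) = -88*(-489) + (7 + (-17)**2) = 43032 + (7 + 289) = 43032 + 296 = 43328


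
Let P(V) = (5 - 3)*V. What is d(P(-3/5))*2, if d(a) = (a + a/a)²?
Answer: 2/25 ≈ 0.080000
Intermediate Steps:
P(V) = 2*V
d(a) = (1 + a)² (d(a) = (a + 1)² = (1 + a)²)
d(P(-3/5))*2 = (1 + 2*(-3/5))²*2 = (1 + 2*(-3*⅕))²*2 = (1 + 2*(-⅗))²*2 = (1 - 6/5)²*2 = (-⅕)²*2 = (1/25)*2 = 2/25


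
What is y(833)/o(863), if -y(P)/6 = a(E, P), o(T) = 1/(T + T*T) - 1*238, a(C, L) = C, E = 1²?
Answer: 4473792/177460415 ≈ 0.025210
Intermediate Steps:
E = 1
o(T) = -238 + 1/(T + T²) (o(T) = 1/(T + T²) - 238 = -238 + 1/(T + T²))
y(P) = -6 (y(P) = -6*1 = -6)
y(833)/o(863) = -6*863*(1 + 863)/(1 - 238*863 - 238*863²) = -6*745632/(1 - 205394 - 238*744769) = -6*745632/(1 - 205394 - 177255022) = -6/((1/863)*(1/864)*(-177460415)) = -6/(-177460415/745632) = -6*(-745632/177460415) = 4473792/177460415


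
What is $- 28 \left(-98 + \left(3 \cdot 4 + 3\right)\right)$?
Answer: $2324$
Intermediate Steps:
$- 28 \left(-98 + \left(3 \cdot 4 + 3\right)\right) = - 28 \left(-98 + \left(12 + 3\right)\right) = - 28 \left(-98 + 15\right) = \left(-28\right) \left(-83\right) = 2324$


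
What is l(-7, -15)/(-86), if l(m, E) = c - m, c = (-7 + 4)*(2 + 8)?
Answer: 23/86 ≈ 0.26744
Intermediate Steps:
c = -30 (c = -3*10 = -30)
l(m, E) = -30 - m
l(-7, -15)/(-86) = (-30 - 1*(-7))/(-86) = (-30 + 7)*(-1/86) = -23*(-1/86) = 23/86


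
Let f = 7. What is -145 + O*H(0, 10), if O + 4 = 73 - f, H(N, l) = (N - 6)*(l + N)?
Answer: -3865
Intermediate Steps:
H(N, l) = (-6 + N)*(N + l)
O = 62 (O = -4 + (73 - 1*7) = -4 + (73 - 7) = -4 + 66 = 62)
-145 + O*H(0, 10) = -145 + 62*(0**2 - 6*0 - 6*10 + 0*10) = -145 + 62*(0 + 0 - 60 + 0) = -145 + 62*(-60) = -145 - 3720 = -3865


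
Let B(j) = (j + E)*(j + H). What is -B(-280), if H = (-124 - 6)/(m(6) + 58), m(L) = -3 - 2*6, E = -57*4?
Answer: -6182360/43 ≈ -1.4378e+5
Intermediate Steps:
E = -228
m(L) = -15 (m(L) = -3 - 12 = -15)
H = -130/43 (H = (-124 - 6)/(-15 + 58) = -130/43 ≈ -3.0233)
B(j) = (-228 + j)*(-130/43 + j) (B(j) = (j - 228)*(j - 130/43) = (-228 + j)*(-130/43 + j))
-B(-280) = -(29640/43 + (-280)**2 - 9934/43*(-280)) = -(29640/43 + 78400 + 2781520/43) = -1*6182360/43 = -6182360/43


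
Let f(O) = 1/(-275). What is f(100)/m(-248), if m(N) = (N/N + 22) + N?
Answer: 1/61875 ≈ 1.6162e-5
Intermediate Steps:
f(O) = -1/275
m(N) = 23 + N (m(N) = (1 + 22) + N = 23 + N)
f(100)/m(-248) = -1/(275*(23 - 248)) = -1/275/(-225) = -1/275*(-1/225) = 1/61875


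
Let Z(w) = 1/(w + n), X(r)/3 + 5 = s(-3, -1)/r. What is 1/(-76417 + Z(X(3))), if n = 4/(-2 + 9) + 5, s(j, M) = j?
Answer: -87/6648286 ≈ -1.3086e-5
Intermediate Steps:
X(r) = -15 - 9/r (X(r) = -15 + 3*(-3/r) = -15 - 9/r)
n = 39/7 (n = 4/7 + 5 = 39/7 ≈ 5.5714)
Z(w) = 1/(39/7 + w) (Z(w) = 1/(w + 39/7) = 1/(39/7 + w))
1/(-76417 + Z(X(3))) = 1/(-76417 + 7/(39 + 7*(-15 - 9/3))) = 1/(-76417 + 7/(39 + 7*(-15 - 9*1/3))) = 1/(-76417 + 7/(39 + 7*(-15 - 3))) = 1/(-76417 + 7/(39 + 7*(-18))) = 1/(-76417 + 7/(39 - 126)) = 1/(-76417 + 7/(-87)) = 1/(-76417 + 7*(-1/87)) = 1/(-76417 - 7/87) = 1/(-6648286/87) = -87/6648286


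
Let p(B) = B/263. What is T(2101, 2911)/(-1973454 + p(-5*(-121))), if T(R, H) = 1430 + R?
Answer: -928653/519017797 ≈ -0.0017893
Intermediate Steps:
p(B) = B/263 (p(B) = B*(1/263) = B/263)
T(2101, 2911)/(-1973454 + p(-5*(-121))) = (1430 + 2101)/(-1973454 + (-5*(-121))/263) = 3531/(-1973454 + (1/263)*605) = 3531/(-1973454 + 605/263) = 3531/(-519017797/263) = 3531*(-263/519017797) = -928653/519017797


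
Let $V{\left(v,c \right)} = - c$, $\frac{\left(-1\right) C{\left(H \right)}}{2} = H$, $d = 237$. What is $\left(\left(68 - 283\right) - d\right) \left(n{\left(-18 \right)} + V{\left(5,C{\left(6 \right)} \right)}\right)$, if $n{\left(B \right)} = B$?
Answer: $2712$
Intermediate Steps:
$C{\left(H \right)} = - 2 H$
$\left(\left(68 - 283\right) - d\right) \left(n{\left(-18 \right)} + V{\left(5,C{\left(6 \right)} \right)}\right) = \left(\left(68 - 283\right) - 237\right) \left(-18 - \left(-2\right) 6\right) = \left(\left(68 - 283\right) - 237\right) \left(-18 - -12\right) = \left(-215 - 237\right) \left(-18 + 12\right) = \left(-452\right) \left(-6\right) = 2712$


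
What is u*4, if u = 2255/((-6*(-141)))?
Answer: 4510/423 ≈ 10.662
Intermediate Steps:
u = 2255/846 ≈ 2.6655
u*4 = (2255/846)*4 = 4510/423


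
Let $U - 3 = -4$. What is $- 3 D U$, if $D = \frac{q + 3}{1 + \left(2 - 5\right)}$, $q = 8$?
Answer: $- \frac{33}{2} \approx -16.5$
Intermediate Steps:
$U = -1$ ($U = 3 - 4 = -1$)
$D = - \frac{11}{2}$ ($D = \frac{8 + 3}{1 + \left(2 - 5\right)} = \frac{11}{1 - 3} = \frac{11}{-2} = 11 \left(- \frac{1}{2}\right) = - \frac{11}{2} \approx -5.5$)
$- 3 D U = \left(-3\right) \left(- \frac{11}{2}\right) \left(-1\right) = \frac{33}{2} \left(-1\right) = - \frac{33}{2}$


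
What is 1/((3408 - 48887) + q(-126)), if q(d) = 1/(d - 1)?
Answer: -127/5775834 ≈ -2.1988e-5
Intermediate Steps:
q(d) = 1/(-1 + d)
1/((3408 - 48887) + q(-126)) = 1/((3408 - 48887) + 1/(-1 - 126)) = 1/(-45479 + 1/(-127)) = 1/(-45479 - 1/127) = 1/(-5775834/127) = -127/5775834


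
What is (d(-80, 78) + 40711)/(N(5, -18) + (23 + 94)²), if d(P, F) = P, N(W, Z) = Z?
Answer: 40631/13671 ≈ 2.9721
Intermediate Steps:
(d(-80, 78) + 40711)/(N(5, -18) + (23 + 94)²) = (-80 + 40711)/(-18 + (23 + 94)²) = 40631/(-18 + 117²) = 40631/(-18 + 13689) = 40631/13671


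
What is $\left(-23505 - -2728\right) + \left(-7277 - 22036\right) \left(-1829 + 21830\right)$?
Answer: $-586310090$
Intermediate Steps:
$\left(-23505 - -2728\right) + \left(-7277 - 22036\right) \left(-1829 + 21830\right) = \left(-23505 + 2728\right) - 586289313 = -20777 - 586289313 = -586310090$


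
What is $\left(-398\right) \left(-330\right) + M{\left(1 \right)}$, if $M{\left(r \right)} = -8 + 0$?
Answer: $131332$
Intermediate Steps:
$M{\left(r \right)} = -8$
$\left(-398\right) \left(-330\right) + M{\left(1 \right)} = \left(-398\right) \left(-330\right) - 8 = 131340 - 8 = 131332$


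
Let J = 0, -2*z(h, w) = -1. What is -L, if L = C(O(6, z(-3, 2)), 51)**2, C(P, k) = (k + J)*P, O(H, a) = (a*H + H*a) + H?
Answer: -374544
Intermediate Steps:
z(h, w) = 1/2 (z(h, w) = -1/2*(-1) = 1/2)
O(H, a) = H + 2*H*a (O(H, a) = (H*a + H*a) + H = 2*H*a + H = H + 2*H*a)
C(P, k) = P*k (C(P, k) = (k + 0)*P = k*P = P*k)
L = 374544 (L = ((6*(1 + 2*(1/2)))*51)**2 = ((6*(1 + 1))*51)**2 = ((6*2)*51)**2 = (12*51)**2 = 612**2 = 374544)
-L = -1*374544 = -374544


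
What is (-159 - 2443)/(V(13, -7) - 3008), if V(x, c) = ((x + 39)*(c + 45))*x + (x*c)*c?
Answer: -2602/23317 ≈ -0.11159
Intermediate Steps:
V(x, c) = x*c**2 + x*(39 + x)*(45 + c) (V(x, c) = ((39 + x)*(45 + c))*x + (c*x)*c = x*(39 + x)*(45 + c) + x*c**2 = x*c**2 + x*(39 + x)*(45 + c))
(-159 - 2443)/(V(13, -7) - 3008) = (-159 - 2443)/(13*(1755 + (-7)**2 + 39*(-7) + 45*13 - 7*13) - 3008) = -2602/(13*(1755 + 49 - 273 + 585 - 91) - 3008) = -2602/(13*2025 - 3008) = -2602/(26325 - 3008) = -2602/23317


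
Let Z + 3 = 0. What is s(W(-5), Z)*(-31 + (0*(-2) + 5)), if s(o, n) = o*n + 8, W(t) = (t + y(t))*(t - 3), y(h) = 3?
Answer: 1040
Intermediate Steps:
Z = -3 (Z = -3 + 0 = -3)
W(t) = (-3 + t)*(3 + t) (W(t) = (t + 3)*(t - 3) = (3 + t)*(-3 + t) = (-3 + t)*(3 + t))
s(o, n) = 8 + n*o (s(o, n) = n*o + 8 = 8 + n*o)
s(W(-5), Z)*(-31 + (0*(-2) + 5)) = (8 - 3*(-9 + (-5)**2))*(-31 + (0*(-2) + 5)) = (8 - 3*(-9 + 25))*(-31 + (0 + 5)) = (8 - 3*16)*(-31 + 5) = (8 - 48)*(-26) = -40*(-26) = 1040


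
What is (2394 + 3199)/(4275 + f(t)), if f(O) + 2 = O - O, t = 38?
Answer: 5593/4273 ≈ 1.3089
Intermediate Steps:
f(O) = -2 (f(O) = -2 + (O - O) = -2 + 0 = -2)
(2394 + 3199)/(4275 + f(t)) = (2394 + 3199)/(4275 - 2) = 5593/4273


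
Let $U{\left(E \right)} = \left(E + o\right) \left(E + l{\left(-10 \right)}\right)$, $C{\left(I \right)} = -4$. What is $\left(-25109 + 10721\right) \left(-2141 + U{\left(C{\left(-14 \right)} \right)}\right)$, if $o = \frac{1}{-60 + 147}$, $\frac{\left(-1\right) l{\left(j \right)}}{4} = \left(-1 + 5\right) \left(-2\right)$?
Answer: $\frac{939934468}{29} \approx 3.2412 \cdot 10^{7}$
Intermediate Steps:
$l{\left(j \right)} = 32$ ($l{\left(j \right)} = - 4 \left(-1 + 5\right) \left(-2\right) = - 4 \cdot 4 \left(-2\right) = \left(-4\right) \left(-8\right) = 32$)
$o = \frac{1}{87} \approx 0.011494$
$U{\left(E \right)} = \left(32 + E\right) \left(\frac{1}{87} + E\right)$ ($U{\left(E \right)} = \left(E + \frac{1}{87}\right) \left(E + 32\right) = \left(\frac{1}{87} + E\right) \left(32 + E\right) = \left(32 + E\right) \left(\frac{1}{87} + E\right)$)
$\left(-25109 + 10721\right) \left(-2141 + U{\left(C{\left(-14 \right)} \right)}\right) = \left(-25109 + 10721\right) \left(-2141 + \left(\frac{32}{87} + \left(-4\right)^{2} + \frac{2785}{87} \left(-4\right)\right)\right) = - 14388 \left(-2141 + \left(\frac{32}{87} + 16 - \frac{11140}{87}\right)\right) = - 14388 \left(-2141 - \frac{9716}{87}\right) = \left(-14388\right) \left(- \frac{195983}{87}\right) = \frac{939934468}{29}$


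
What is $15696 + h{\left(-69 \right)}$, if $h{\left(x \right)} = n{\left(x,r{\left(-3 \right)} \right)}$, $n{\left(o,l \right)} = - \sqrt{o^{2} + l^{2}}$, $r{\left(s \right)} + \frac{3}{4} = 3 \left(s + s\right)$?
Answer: $15696 - \frac{3 \sqrt{9089}}{4} \approx 15625.0$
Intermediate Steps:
$r{\left(s \right)} = - \frac{3}{4} + 6 s$ ($r{\left(s \right)} = - \frac{3}{4} + 3 \left(s + s\right) = - \frac{3}{4} + 3 \cdot 2 s = - \frac{3}{4} + 6 s$)
$n{\left(o,l \right)} = - \sqrt{l^{2} + o^{2}}$
$h{\left(x \right)} = - \sqrt{\frac{5625}{16} + x^{2}}$ ($h{\left(x \right)} = - \sqrt{\left(- \frac{3}{4} + 6 \left(-3\right)\right)^{2} + x^{2}} = - \sqrt{\left(- \frac{3}{4} - 18\right)^{2} + x^{2}} = - \sqrt{\left(- \frac{75}{4}\right)^{2} + x^{2}} = - \sqrt{\frac{5625}{16} + x^{2}}$)
$15696 + h{\left(-69 \right)} = 15696 - \frac{\sqrt{5625 + 16 \left(-69\right)^{2}}}{4} = 15696 - \frac{\sqrt{5625 + 16 \cdot 4761}}{4} = 15696 - \frac{\sqrt{5625 + 76176}}{4} = 15696 - \frac{\sqrt{81801}}{4} = 15696 - \frac{3 \sqrt{9089}}{4}$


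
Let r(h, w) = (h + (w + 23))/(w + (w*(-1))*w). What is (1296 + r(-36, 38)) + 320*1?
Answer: 2272071/1406 ≈ 1616.0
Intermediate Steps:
r(h, w) = (23 + h + w)/(w - w²) (r(h, w) = (h + (23 + w))/(w + (-w)*w) = (23 + h + w)/(w - w²))
(1296 + r(-36, 38)) + 320*1 = (1296 + (-23 - 1*(-36) - 1*38)/(38*(-1 + 38))) + 320*1 = (1296 + (1/38)*(-23 + 36 - 38)/37) + 320 = (1296 + (1/38)*(1/37)*(-25)) + 320 = (1296 - 25/1406) + 320 = 1822151/1406 + 320 = 2272071/1406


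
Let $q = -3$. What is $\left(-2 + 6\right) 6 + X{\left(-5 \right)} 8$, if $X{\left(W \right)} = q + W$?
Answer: $-40$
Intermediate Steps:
$X{\left(W \right)} = -3 + W$
$\left(-2 + 6\right) 6 + X{\left(-5 \right)} 8 = \left(-2 + 6\right) 6 + \left(-3 - 5\right) 8 = 4 \cdot 6 - 64 = 24 - 64 = -40$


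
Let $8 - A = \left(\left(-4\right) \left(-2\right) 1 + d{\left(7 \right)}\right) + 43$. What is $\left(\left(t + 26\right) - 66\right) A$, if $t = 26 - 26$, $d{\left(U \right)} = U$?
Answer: $2000$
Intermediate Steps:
$t = 0$
$A = -50$ ($A = 8 - \left(\left(\left(-4\right) \left(-2\right) 1 + 7\right) + 43\right) = 8 - \left(\left(8 \cdot 1 + 7\right) + 43\right) = 8 - \left(\left(8 + 7\right) + 43\right) = 8 - \left(15 + 43\right) = 8 - 58 = -50$)
$\left(\left(t + 26\right) - 66\right) A = \left(\left(0 + 26\right) - 66\right) \left(-50\right) = \left(26 - 66\right) \left(-50\right) = \left(-40\right) \left(-50\right) = 2000$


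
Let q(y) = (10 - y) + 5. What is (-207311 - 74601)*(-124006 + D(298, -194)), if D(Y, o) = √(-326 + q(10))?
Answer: 34958779472 - 281912*I*√321 ≈ 3.4959e+10 - 5.0509e+6*I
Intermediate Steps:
q(y) = 15 - y
D(Y, o) = I*√321 (D(Y, o) = √(-326 + (15 - 1*10)) = √(-326 + (15 - 10)) = √(-326 + 5) = √(-321) = I*√321)
(-207311 - 74601)*(-124006 + D(298, -194)) = (-207311 - 74601)*(-124006 + I*√321) = -281912*(-124006 + I*√321) = 34958779472 - 281912*I*√321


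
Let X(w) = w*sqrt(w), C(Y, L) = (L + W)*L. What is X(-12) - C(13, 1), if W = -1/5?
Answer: -4/5 - 24*I*sqrt(3) ≈ -0.8 - 41.569*I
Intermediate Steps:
W = -1/5 (W = -1*1/5 = -1/5 ≈ -0.20000)
C(Y, L) = L*(-1/5 + L) (C(Y, L) = (L - 1/5)*L = (-1/5 + L)*L = L*(-1/5 + L))
X(w) = w**(3/2)
X(-12) - C(13, 1) = (-12)**(3/2) - (-1/5 + 1) = -24*I*sqrt(3) - 4/5 = -4/5 - 24*I*sqrt(3)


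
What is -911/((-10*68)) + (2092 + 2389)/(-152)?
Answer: -45447/1615 ≈ -28.141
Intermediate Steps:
-911/((-10*68)) + (2092 + 2389)/(-152) = -911/(-680) + 4481*(-1/152) = -911*(-1/680) - 4481/152 = 911/680 - 4481/152 = -45447/1615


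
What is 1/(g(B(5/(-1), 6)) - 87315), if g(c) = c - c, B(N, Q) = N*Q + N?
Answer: -1/87315 ≈ -1.1453e-5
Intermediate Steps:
B(N, Q) = N + N*Q
g(c) = 0
1/(g(B(5/(-1), 6)) - 87315) = 1/(0 - 87315) = 1/(-87315) = -1/87315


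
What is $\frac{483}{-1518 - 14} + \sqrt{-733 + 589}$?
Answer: $- \frac{483}{1532} + 12 i \approx -0.31527 + 12.0 i$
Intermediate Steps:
$\frac{483}{-1518 - 14} + \sqrt{-733 + 589} = \frac{483}{-1532} + \sqrt{-144} = 483 \left(- \frac{1}{1532}\right) + 12 i = - \frac{483}{1532} + 12 i$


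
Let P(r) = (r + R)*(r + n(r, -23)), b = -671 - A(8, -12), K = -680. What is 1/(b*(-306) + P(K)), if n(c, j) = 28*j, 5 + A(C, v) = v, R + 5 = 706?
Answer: 1/172320 ≈ 5.8032e-6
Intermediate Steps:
R = 701 (R = -5 + 706 = 701)
A(C, v) = -5 + v
b = -654 (b = -671 - (-5 - 12) = -671 - 1*(-17) = -671 + 17 = -654)
P(r) = (-644 + r)*(701 + r) (P(r) = (r + 701)*(r + 28*(-23)) = (701 + r)*(r - 644) = (701 + r)*(-644 + r) = (-644 + r)*(701 + r))
1/(b*(-306) + P(K)) = 1/(-654*(-306) + (-451444 + (-680)² + 57*(-680))) = 1/(200124 + (-451444 + 462400 - 38760)) = 1/(200124 - 27804) = 1/172320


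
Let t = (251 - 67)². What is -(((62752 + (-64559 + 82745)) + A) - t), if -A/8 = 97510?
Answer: 732998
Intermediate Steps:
A = -780080 (A = -8*97510 = -780080)
t = 33856 (t = 184² = 33856)
-(((62752 + (-64559 + 82745)) + A) - t) = -(((62752 + (-64559 + 82745)) - 780080) - 1*33856) = -(((62752 + 18186) - 780080) - 33856) = -((80938 - 780080) - 33856) = -(-699142 - 33856) = -1*(-732998) = 732998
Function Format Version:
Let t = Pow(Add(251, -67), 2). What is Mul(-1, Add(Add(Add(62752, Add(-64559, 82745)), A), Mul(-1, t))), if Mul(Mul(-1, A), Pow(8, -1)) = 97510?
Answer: 732998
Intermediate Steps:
A = -780080 (A = Mul(-8, 97510) = -780080)
t = 33856 (t = Pow(184, 2) = 33856)
Mul(-1, Add(Add(Add(62752, Add(-64559, 82745)), A), Mul(-1, t))) = Mul(-1, Add(Add(Add(62752, Add(-64559, 82745)), -780080), Mul(-1, 33856))) = Mul(-1, Add(Add(Add(62752, 18186), -780080), -33856)) = Mul(-1, Add(Add(80938, -780080), -33856)) = Mul(-1, Add(-699142, -33856)) = Mul(-1, -732998) = 732998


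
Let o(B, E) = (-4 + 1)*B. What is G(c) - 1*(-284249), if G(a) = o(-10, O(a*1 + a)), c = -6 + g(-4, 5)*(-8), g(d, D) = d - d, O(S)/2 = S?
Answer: 284279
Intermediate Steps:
O(S) = 2*S
g(d, D) = 0
c = -6 (c = -6 + 0*(-8) = -6 + 0 = -6)
o(B, E) = -3*B
G(a) = 30 (G(a) = -3*(-10) = 30)
G(c) - 1*(-284249) = 30 - 1*(-284249) = 30 + 284249 = 284279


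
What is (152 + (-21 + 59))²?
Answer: 36100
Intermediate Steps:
(152 + (-21 + 59))² = (152 + 38)² = 190² = 36100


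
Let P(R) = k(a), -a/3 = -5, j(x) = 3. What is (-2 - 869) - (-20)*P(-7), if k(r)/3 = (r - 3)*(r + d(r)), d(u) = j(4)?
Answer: 12089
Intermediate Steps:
d(u) = 3
a = 15 (a = -3*(-5) = 15)
k(r) = 3*(-3 + r)*(3 + r) (k(r) = 3*((r - 3)*(r + 3)) = 3*((-3 + r)*(3 + r)) = 3*(-3 + r)*(3 + r))
P(R) = 648 (P(R) = -27 + 3*15**2 = -27 + 3*225 = -27 + 675 = 648)
(-2 - 869) - (-20)*P(-7) = (-2 - 869) - (-20)*648 = -871 - 1*(-12960) = -871 + 12960 = 12089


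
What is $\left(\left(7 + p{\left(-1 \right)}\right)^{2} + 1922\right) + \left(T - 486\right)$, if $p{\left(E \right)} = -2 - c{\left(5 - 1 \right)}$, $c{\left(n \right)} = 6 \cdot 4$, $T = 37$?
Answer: $1834$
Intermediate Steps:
$c{\left(n \right)} = 24$
$p{\left(E \right)} = -26$ ($p{\left(E \right)} = -2 - 24 = -26$)
$\left(\left(7 + p{\left(-1 \right)}\right)^{2} + 1922\right) + \left(T - 486\right) = \left(\left(7 - 26\right)^{2} + 1922\right) + \left(37 - 486\right) = \left(\left(-19\right)^{2} + 1922\right) + \left(37 - 486\right) = \left(361 + 1922\right) - 449 = 2283 - 449 = 1834$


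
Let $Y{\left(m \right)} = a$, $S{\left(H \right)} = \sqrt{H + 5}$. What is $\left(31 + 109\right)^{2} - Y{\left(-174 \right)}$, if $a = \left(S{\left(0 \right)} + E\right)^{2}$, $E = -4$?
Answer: $19579 + 8 \sqrt{5} \approx 19597.0$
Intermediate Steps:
$S{\left(H \right)} = \sqrt{5 + H}$
$a = \left(-4 + \sqrt{5}\right)^{2}$ ($a = \left(\sqrt{5 + 0} - 4\right)^{2} = \left(\sqrt{5} - 4\right)^{2} = \left(-4 + \sqrt{5}\right)^{2} \approx 3.1115$)
$Y{\left(m \right)} = \left(4 - \sqrt{5}\right)^{2}$
$\left(31 + 109\right)^{2} - Y{\left(-174 \right)} = \left(31 + 109\right)^{2} - \left(4 - \sqrt{5}\right)^{2} = 140^{2} - \left(4 - \sqrt{5}\right)^{2} = 19600 - \left(4 - \sqrt{5}\right)^{2}$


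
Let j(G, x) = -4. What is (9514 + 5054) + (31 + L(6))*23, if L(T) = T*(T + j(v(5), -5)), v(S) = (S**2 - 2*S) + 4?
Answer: 15557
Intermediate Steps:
v(S) = 4 + S**2 - 2*S
L(T) = T*(-4 + T) (L(T) = T*(T - 4) = T*(-4 + T))
(9514 + 5054) + (31 + L(6))*23 = (9514 + 5054) + (31 + 6*(-4 + 6))*23 = 14568 + (31 + 6*2)*23 = 14568 + (31 + 12)*23 = 14568 + 43*23 = 14568 + 989 = 15557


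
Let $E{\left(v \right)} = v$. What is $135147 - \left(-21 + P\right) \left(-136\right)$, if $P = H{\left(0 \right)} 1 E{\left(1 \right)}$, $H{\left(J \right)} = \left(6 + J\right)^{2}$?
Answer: $137187$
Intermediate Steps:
$P = 36$ ($P = \left(6 + 0\right)^{2} \cdot 1 \cdot 1 = 6^{2} \cdot 1 \cdot 1 = 36 \cdot 1 \cdot 1 = 36 \cdot 1 = 36$)
$135147 - \left(-21 + P\right) \left(-136\right) = 135147 - \left(-21 + 36\right) \left(-136\right) = 135147 - 15 \left(-136\right) = 135147 - -2040 = 135147 + 2040 = 137187$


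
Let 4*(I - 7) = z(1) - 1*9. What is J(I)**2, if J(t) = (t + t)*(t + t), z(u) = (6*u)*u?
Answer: 390625/16 ≈ 24414.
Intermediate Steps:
z(u) = 6*u**2
I = 25/4 (I = 7 + (6*1**2 - 1*9)/4 = 7 + (6*1 - 9)/4 = 7 + (6 - 9)/4 = 7 + (1/4)*(-3) = 7 - 3/4 = 25/4 ≈ 6.2500)
J(t) = 4*t**2 (J(t) = (2*t)*(2*t) = 4*t**2)
J(I)**2 = (4*(25/4)**2)**2 = (4*(625/16))**2 = (625/4)**2 = 390625/16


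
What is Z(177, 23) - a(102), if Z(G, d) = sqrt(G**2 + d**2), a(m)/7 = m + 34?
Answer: -952 + sqrt(31858) ≈ -773.51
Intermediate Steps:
a(m) = 238 + 7*m (a(m) = 7*(m + 34) = 7*(34 + m) = 238 + 7*m)
Z(177, 23) - a(102) = sqrt(177**2 + 23**2) - (238 + 7*102) = sqrt(31329 + 529) - (238 + 714) = sqrt(31858) - 1*952 = sqrt(31858) - 952 = -952 + sqrt(31858)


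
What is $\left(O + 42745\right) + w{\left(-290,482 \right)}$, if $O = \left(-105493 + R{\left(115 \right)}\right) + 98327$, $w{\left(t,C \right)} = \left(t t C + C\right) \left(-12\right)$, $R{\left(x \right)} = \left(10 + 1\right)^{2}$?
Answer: $-486404484$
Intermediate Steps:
$R{\left(x \right)} = 121$ ($R{\left(x \right)} = 11^{2} = 121$)
$w{\left(t,C \right)} = - 12 C - 12 C t^{2}$ ($w{\left(t,C \right)} = \left(t^{2} C + C\right) \left(-12\right) = \left(C t^{2} + C\right) \left(-12\right) = \left(C + C t^{2}\right) \left(-12\right) = - 12 C - 12 C t^{2}$)
$O = -7045$ ($O = \left(-105493 + 121\right) + 98327 = -105372 + 98327 = -7045$)
$\left(O + 42745\right) + w{\left(-290,482 \right)} = \left(-7045 + 42745\right) - 5784 \left(1 + \left(-290\right)^{2}\right) = 35700 - 5784 \left(1 + 84100\right) = 35700 - 5784 \cdot 84101 = 35700 - 486440184 = -486404484$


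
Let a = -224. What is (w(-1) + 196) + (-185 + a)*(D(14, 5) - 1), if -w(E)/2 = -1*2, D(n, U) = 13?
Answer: -4708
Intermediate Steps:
w(E) = 4 (w(E) = -(-2)*2 = -2*(-2) = 4)
(w(-1) + 196) + (-185 + a)*(D(14, 5) - 1) = (4 + 196) + (-185 - 224)*(13 - 1) = 200 - 409*12 = 200 - 4908 = -4708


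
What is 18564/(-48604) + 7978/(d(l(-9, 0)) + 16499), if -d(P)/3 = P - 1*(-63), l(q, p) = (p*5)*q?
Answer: 10622984/99091405 ≈ 0.10720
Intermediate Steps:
l(q, p) = 5*p*q (l(q, p) = (5*p)*q = 5*p*q)
d(P) = -189 - 3*P (d(P) = -3*(P - 1*(-63)) = -3*(P + 63) = -3*(63 + P) = -189 - 3*P)
18564/(-48604) + 7978/(d(l(-9, 0)) + 16499) = 18564/(-48604) + 7978/((-189 - 15*0*(-9)) + 16499) = 18564*(-1/48604) + 7978/((-189 - 3*0) + 16499) = -4641/12151 + 7978/((-189 + 0) + 16499) = -4641/12151 + 7978/(-189 + 16499) = -4641/12151 + 7978/16310 = -4641/12151 + 7978*(1/16310) = -4641/12151 + 3989/8155 = 10622984/99091405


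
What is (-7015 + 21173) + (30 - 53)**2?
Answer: 14687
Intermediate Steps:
(-7015 + 21173) + (30 - 53)**2 = 14158 + (-23)**2 = 14158 + 529 = 14687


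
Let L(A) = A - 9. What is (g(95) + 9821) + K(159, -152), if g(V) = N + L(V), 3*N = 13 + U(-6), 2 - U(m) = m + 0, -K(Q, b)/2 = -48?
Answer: 10010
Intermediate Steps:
K(Q, b) = 96 (K(Q, b) = -2*(-48) = 96)
L(A) = -9 + A
U(m) = 2 - m (U(m) = 2 - (m + 0) = 2 - m)
N = 7 (N = (13 + (2 - 1*(-6)))/3 = (13 + (2 + 6))/3 = (13 + 8)/3 = (⅓)*21 = 7)
g(V) = -2 + V (g(V) = 7 + (-9 + V) = -2 + V)
(g(95) + 9821) + K(159, -152) = ((-2 + 95) + 9821) + 96 = (93 + 9821) + 96 = 9914 + 96 = 10010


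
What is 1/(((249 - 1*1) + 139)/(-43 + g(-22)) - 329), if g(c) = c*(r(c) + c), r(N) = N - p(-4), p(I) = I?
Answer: -93/30554 ≈ -0.0030438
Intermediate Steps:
r(N) = 4 + N (r(N) = N - 1*(-4) = N + 4 = 4 + N)
g(c) = c*(4 + 2*c) (g(c) = c*((4 + c) + c) = c*(4 + 2*c))
1/(((249 - 1*1) + 139)/(-43 + g(-22)) - 329) = 1/(((249 - 1*1) + 139)/(-43 + 2*(-22)*(2 - 22)) - 329) = 1/(((249 - 1) + 139)/(-43 + 2*(-22)*(-20)) - 329) = 1/((248 + 139)/(-43 + 880) - 329) = 1/(387/837 - 329) = 1/(387*(1/837) - 329) = 1/(43/93 - 329) = 1/(-30554/93) = -93/30554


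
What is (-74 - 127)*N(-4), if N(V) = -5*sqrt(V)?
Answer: 2010*I ≈ 2010.0*I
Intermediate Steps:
(-74 - 127)*N(-4) = (-74 - 127)*(-10*I) = -(-1005)*2*I = -(-2010)*I = 2010*I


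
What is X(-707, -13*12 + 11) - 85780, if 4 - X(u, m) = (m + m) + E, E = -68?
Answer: -85418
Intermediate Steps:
X(u, m) = 72 - 2*m (X(u, m) = 4 - ((m + m) - 68) = 4 - (2*m - 68) = 4 - (-68 + 2*m) = 4 + (68 - 2*m) = 72 - 2*m)
X(-707, -13*12 + 11) - 85780 = (72 - 2*(-13*12 + 11)) - 85780 = (72 - 2*(-156 + 11)) - 85780 = (72 - 2*(-145)) - 85780 = (72 + 290) - 85780 = 362 - 85780 = -85418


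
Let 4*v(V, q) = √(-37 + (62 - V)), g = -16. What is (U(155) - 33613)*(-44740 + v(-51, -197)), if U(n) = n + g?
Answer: 1497626760 - 16737*√19 ≈ 1.4976e+9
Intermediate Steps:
U(n) = -16 + n (U(n) = n - 16 = -16 + n)
v(V, q) = √(25 - V)/4 (v(V, q) = √(-37 + (62 - V))/4 = √(25 - V)/4)
(U(155) - 33613)*(-44740 + v(-51, -197)) = ((-16 + 155) - 33613)*(-44740 + √(25 - 1*(-51))/4) = (139 - 33613)*(-44740 + √(25 + 51)/4) = -33474*(-44740 + √76/4) = -33474*(-44740 + (2*√19)/4) = -33474*(-44740 + √19/2) = 1497626760 - 16737*√19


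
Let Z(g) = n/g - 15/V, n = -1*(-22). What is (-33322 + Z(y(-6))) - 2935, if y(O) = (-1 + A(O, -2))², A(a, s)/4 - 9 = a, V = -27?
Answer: -3589370/99 ≈ -36256.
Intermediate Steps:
A(a, s) = 36 + 4*a
y(O) = (35 + 4*O)² (y(O) = (-1 + (36 + 4*O))² = (35 + 4*O)²)
n = 22
Z(g) = 5/9 + 22/g (Z(g) = 22/g - 15/(-27) = 22/g - 15*(-1/27) = 22/g + 5/9 = 5/9 + 22/g)
(-33322 + Z(y(-6))) - 2935 = (-33322 + (5/9 + 22/((35 + 4*(-6))²))) - 2935 = (-33322 + (5/9 + 22/((35 - 24)²))) - 2935 = (-33322 + (5/9 + 22/(11²))) - 2935 = (-33322 + (5/9 + 22/121)) - 2935 = (-33322 + (5/9 + 22*(1/121))) - 2935 = (-33322 + (5/9 + 2/11)) - 2935 = (-33322 + 73/99) - 2935 = -3298805/99 - 2935 = -3589370/99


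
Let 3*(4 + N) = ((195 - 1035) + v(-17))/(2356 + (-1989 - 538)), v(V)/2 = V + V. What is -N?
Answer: 1144/513 ≈ 2.2300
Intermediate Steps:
v(V) = 4*V (v(V) = 2*(V + V) = 2*(2*V) = 4*V)
N = -1144/513 (N = -4 + (((195 - 1035) + 4*(-17))/(2356 + (-1989 - 538)))/3 = -4 + ((-840 - 68)/(2356 - 2527))/3 = -4 + (-908/(-171))/3 = -4 + (-908*(-1/171))/3 = -4 + (⅓)*(908/171) = -4 + 908/513 = -1144/513 ≈ -2.2300)
-N = -1*(-1144/513) = 1144/513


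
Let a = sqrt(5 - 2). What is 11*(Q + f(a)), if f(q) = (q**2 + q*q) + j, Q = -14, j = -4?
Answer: -132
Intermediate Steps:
a = sqrt(3) ≈ 1.7320
f(q) = -4 + 2*q**2 (f(q) = (q**2 + q*q) - 4 = (q**2 + q**2) - 4 = 2*q**2 - 4 = -4 + 2*q**2)
11*(Q + f(a)) = 11*(-14 + (-4 + 2*(sqrt(3))**2)) = 11*(-14 + (-4 + 2*3)) = 11*(-14 + (-4 + 6)) = 11*(-14 + 2) = 11*(-12) = -132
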